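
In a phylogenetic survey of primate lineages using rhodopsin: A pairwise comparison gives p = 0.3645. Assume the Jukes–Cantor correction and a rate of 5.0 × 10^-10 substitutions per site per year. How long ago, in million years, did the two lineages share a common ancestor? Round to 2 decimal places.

d = −(3/4) ln(1 − 4p/3) = −0.75 ln(1 − 0.486) = −0.75 ln(0.514)
  = −0.75 × (-0.665532) = 0.499149 substitutions/site.
Under a molecular clock d = 2μt, so t = d/(2μ) = 0.499149 / (2 × 5.0 × 10^-10) = 499.15 million years.

499.15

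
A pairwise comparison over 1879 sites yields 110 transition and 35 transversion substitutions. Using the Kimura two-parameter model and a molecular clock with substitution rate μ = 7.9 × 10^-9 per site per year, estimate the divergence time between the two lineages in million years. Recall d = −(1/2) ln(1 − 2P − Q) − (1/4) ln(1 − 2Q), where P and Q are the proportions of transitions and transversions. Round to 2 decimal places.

5.22

P = 110/1879 ≈ 0.058542 and Q = 35/1879 ≈ 0.018627.
Under the Kimura two-parameter model, d = −½ ln(1 − 2P − Q) − ¼ ln(1 − 2Q).
1 − 2P − Q = 0.864289, giving −½ ln(0.864289) = 0.072924.
1 − 2Q = 0.962746, giving −¼ ln(0.962746) = 0.009491.
d = 0.072924 + 0.009491 = 0.082415.
Under a molecular clock d = 2μt, so t = d/(2μ) = 0.082415 / (2 × 7.9 × 10^-9) = 5.22 million years.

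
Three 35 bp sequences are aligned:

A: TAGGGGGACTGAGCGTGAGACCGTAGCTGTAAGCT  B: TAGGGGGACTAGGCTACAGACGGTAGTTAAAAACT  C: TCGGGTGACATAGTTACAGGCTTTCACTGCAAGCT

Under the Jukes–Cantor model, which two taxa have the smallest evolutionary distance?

A–B: 10/35 differ, p = 0.286, d = 0.360.
A–C: 14/35 differ, p = 0.400, d = 0.572.
B–C: 15/35 differ, p = 0.429, d = 0.635.
The smallest distance is between A and B.

A and B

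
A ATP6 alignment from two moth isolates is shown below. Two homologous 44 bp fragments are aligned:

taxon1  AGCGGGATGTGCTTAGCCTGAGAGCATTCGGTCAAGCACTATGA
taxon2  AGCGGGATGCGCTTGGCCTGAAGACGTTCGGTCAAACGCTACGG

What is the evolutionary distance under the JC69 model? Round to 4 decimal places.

The sequences differ at 10 of 44 sites (10, 15, 22, 23, 24, 26, 36, 38, 42, 44), so p = 10/44 ≈ 0.227273.
d = −(3/4) ln(1 − 4p/3) = −0.75 ln(1 − 0.303031) = −0.75 ln(0.696969)
  = −0.75 × (-0.361014) = 0.270761 substitutions/site.

0.2708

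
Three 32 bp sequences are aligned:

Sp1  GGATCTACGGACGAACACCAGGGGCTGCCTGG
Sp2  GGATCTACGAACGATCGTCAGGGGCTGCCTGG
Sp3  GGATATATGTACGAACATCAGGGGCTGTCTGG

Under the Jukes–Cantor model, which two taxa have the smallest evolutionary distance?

Sp1–Sp2: 4/32 differ, p = 0.125, d = 0.137.
Sp1–Sp3: 5/32 differ, p = 0.156, d = 0.175.
Sp2–Sp3: 6/32 differ, p = 0.188, d = 0.216.
The smallest distance is between Sp1 and Sp2.

Sp1 and Sp2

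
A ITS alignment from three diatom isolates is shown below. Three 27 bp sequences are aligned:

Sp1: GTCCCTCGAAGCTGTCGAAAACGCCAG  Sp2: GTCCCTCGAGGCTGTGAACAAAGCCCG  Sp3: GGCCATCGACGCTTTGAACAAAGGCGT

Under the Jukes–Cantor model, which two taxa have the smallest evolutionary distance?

Sp1 and Sp2

Sp1–Sp2: 6/27 differ, p = 0.222, d = 0.264.
Sp1–Sp3: 11/27 differ, p = 0.407, d = 0.588.
Sp2–Sp3: 7/27 differ, p = 0.259, d = 0.318.
The smallest distance is between Sp1 and Sp2.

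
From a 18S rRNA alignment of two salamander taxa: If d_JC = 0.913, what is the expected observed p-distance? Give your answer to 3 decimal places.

0.528

p = (3/4)(1 − e^(−4d/3)) = 0.75 × (1 − e^(-1.217333)) = 0.75 × (1 − 0.296019) = 0.527986.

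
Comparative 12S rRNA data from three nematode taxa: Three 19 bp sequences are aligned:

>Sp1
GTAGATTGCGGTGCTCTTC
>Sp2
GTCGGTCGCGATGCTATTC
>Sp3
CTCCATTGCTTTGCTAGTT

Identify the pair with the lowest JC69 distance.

Sp1–Sp2: 5/19 differ, p = 0.263, d = 0.324.
Sp1–Sp3: 8/19 differ, p = 0.421, d = 0.618.
Sp2–Sp3: 8/19 differ, p = 0.421, d = 0.618.
The smallest distance is between Sp1 and Sp2.

Sp1 and Sp2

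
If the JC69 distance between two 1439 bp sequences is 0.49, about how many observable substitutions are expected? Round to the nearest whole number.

Invert JC69: p = (3/4)(1 − e^(−4d/3)) = 0.75 × (1 − e^(-0.653333)) = 0.75 × (1 − 0.520309) = 0.359768.
Expected differing sites = pL ≈ 0.359768 × 1439 = 517.706152 ≈ 518.

518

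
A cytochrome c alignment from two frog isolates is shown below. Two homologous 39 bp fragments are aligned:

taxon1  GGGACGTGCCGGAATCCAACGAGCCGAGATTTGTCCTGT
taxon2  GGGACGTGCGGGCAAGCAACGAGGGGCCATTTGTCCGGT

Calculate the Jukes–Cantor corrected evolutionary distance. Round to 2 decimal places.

The sequences differ at 9 of 39 sites (10, 13, 15, 16, 24, 25, 27, 28, 37), so p = 9/39 ≈ 0.230769.
d = −(3/4) ln(1 − 4p/3) = −0.75 ln(1 − 0.307692) = −0.75 ln(0.692308)
  = −0.75 × (-0.367724) = 0.275793 substitutions/site.

0.28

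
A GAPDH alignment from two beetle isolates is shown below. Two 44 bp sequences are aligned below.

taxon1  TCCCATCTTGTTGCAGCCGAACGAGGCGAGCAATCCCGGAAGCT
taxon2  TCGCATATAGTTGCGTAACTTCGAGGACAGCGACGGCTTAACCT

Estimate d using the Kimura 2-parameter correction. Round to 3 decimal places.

0.671

Of 44 sites, 3 differences are transitions and 16 are transversions, so P = 3/44 ≈ 0.068182 and Q = 16/44 ≈ 0.363636.
Under the Kimura two-parameter model, d = −½ ln(1 − 2P − Q) − ¼ ln(1 − 2Q).
1 − 2P − Q = 0.5, giving −½ ln(0.5) = 0.346574.
1 − 2Q = 0.272728, giving −¼ ln(0.272728) = 0.324820.
d = 0.346574 + 0.324820 = 0.671394.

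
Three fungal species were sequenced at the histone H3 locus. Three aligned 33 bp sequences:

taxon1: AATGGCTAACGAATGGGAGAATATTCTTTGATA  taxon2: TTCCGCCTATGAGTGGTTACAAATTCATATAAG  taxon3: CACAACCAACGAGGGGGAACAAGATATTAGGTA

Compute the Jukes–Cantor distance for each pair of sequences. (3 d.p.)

taxon1–taxon2: 18/33 sites differ → p ≈ 0.545455, d = −0.75 ln(1 − 0.727273) = 0.974463 ≈ 0.974.
taxon1–taxon3: 15/33 sites differ → p ≈ 0.454545, d = −0.75 ln(1 − 0.60606) = 0.698667 ≈ 0.699.
taxon2–taxon3: 17/33 sites differ → p ≈ 0.515152, d = −0.75 ln(1 − 0.686869) = 0.870850 ≈ 0.871.

d(taxon1,taxon2) = 0.974, d(taxon1,taxon3) = 0.699, d(taxon2,taxon3) = 0.871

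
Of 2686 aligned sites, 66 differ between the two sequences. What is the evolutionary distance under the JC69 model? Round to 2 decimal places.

p = 66/2686 ≈ 0.024572.
d = −(3/4) ln(1 − 4p/3) = −0.75 ln(1 − 0.032763) = −0.75 ln(0.967237)
  = −0.75 × (-0.033312) = 0.024984 substitutions/site.

0.02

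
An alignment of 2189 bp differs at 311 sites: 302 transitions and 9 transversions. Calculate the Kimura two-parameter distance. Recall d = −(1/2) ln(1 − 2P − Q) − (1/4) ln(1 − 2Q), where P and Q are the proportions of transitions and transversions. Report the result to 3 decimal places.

P = 302/2189 ≈ 0.137963 and Q = 9/2189 ≈ 0.004111.
Under the Kimura two-parameter model, d = −½ ln(1 − 2P − Q) − ¼ ln(1 − 2Q).
1 − 2P − Q = 0.719963, giving −½ ln(0.719963) = 0.164278.
1 − 2Q = 0.991778, giving −¼ ln(0.991778) = 0.002064.
d = 0.164278 + 0.002064 = 0.166342.

0.166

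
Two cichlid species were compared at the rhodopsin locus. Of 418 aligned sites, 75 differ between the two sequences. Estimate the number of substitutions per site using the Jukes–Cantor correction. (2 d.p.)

p = 75/418 ≈ 0.179426.
d = −(3/4) ln(1 − 4p/3) = −0.75 ln(1 − 0.239235) = −0.75 ln(0.760765)
  = −0.75 × (-0.273431) = 0.205073 substitutions/site.

0.21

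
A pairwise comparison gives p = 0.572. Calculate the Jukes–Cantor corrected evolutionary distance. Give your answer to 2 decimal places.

1.08

d = −(3/4) ln(1 − 4p/3) = −0.75 ln(1 − 0.762667) = −0.75 ln(0.237333)
  = −0.75 × (-1.438291) = 1.078718 substitutions/site.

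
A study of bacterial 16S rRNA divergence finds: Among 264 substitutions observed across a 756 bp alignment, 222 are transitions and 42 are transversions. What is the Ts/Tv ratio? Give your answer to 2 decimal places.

R = 222/42 = 5.285714… ≈ 5.29 (to 2 d.p.).

5.29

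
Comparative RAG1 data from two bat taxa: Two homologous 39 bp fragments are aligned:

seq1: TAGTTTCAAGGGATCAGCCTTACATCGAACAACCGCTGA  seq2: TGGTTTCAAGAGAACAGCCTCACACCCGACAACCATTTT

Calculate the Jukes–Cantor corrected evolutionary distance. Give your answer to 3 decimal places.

0.354

The sequences differ at 11 of 39 sites, so p = 11/39 ≈ 0.282051.
d = −(3/4) ln(1 − 4p/3) = −0.75 ln(1 − 0.376068) = −0.75 ln(0.623932)
  = −0.75 × (-0.471714) = 0.353786 substitutions/site.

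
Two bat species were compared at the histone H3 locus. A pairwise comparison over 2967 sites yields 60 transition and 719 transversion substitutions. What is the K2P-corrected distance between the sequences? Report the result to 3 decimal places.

P = 60/2967 ≈ 0.020222 and Q = 719/2967 ≈ 0.242332.
Under the Kimura two-parameter model, d = −½ ln(1 − 2P − Q) − ¼ ln(1 − 2Q).
1 − 2P − Q = 0.717224, giving −½ ln(0.717224) = 0.166184.
1 − 2Q = 0.515336, giving −¼ ln(0.515336) = 0.165734.
d = 0.166184 + 0.165734 = 0.331918.

0.332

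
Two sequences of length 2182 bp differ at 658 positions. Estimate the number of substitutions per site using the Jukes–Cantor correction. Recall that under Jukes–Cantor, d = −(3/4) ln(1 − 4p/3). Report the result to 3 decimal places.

p = 658/2182 ≈ 0.301558.
d = −(3/4) ln(1 − 4p/3) = −0.75 ln(1 − 0.402077) = −0.75 ln(0.597923)
  = −0.75 × (-0.514293) = 0.385720 substitutions/site.

0.386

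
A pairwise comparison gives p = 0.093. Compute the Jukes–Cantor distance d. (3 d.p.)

d = −(3/4) ln(1 − 4p/3) = −0.75 ln(1 − 0.124) = −0.75 ln(0.876)
  = −0.75 × (-0.132389) = 0.099292 substitutions/site.

0.099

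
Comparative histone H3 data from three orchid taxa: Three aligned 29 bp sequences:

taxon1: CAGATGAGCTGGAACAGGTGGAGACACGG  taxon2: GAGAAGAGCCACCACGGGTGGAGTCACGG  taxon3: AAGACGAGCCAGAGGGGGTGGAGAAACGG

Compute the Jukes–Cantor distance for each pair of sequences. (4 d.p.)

d(taxon1,taxon2) = 0.3439, d(taxon1,taxon3) = 0.3439, d(taxon2,taxon3) = 0.3439

taxon1–taxon2: 8/29 sites differ → p ≈ 0.275862, d = −0.75 ln(1 − 0.367816) = 0.343931 ≈ 0.3439.
taxon1–taxon3: 8/29 sites differ → p ≈ 0.275862, d = −0.75 ln(1 − 0.367816) = 0.343931 ≈ 0.3439.
taxon2–taxon3: 8/29 sites differ → p ≈ 0.275862, d = −0.75 ln(1 − 0.367816) = 0.343931 ≈ 0.3439.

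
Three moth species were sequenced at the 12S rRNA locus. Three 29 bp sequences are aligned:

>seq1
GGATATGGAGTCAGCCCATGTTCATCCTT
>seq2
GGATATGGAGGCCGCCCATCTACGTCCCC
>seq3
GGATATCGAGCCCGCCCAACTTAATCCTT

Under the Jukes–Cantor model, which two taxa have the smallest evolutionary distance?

seq1 and seq3

seq1–seq2: 7/29 differ, p = 0.241, d = 0.291.
seq1–seq3: 6/29 differ, p = 0.207, d = 0.242.
seq2–seq3: 8/29 differ, p = 0.276, d = 0.344.
The smallest distance is between seq1 and seq3.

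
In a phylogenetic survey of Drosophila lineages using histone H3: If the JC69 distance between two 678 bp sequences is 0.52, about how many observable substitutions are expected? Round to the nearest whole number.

254

Invert JC69: p = (3/4)(1 − e^(−4d/3)) = 0.75 × (1 − e^(-0.693333)) = 0.75 × (1 − 0.499907) = 0.375070.
Expected differing sites = pL ≈ 0.375070 × 678 = 254.29746 ≈ 254.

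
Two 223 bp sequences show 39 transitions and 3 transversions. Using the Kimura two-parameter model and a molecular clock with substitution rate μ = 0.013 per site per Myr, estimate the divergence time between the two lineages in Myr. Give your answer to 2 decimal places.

8.94

P = 39/223 ≈ 0.174888 and Q = 3/223 ≈ 0.013453.
Under the Kimura two-parameter model, d = −½ ln(1 − 2P − Q) − ¼ ln(1 − 2Q).
1 − 2P − Q = 0.636771, giving −½ ln(0.636771) = 0.225673.
1 − 2Q = 0.973094, giving −¼ ln(0.973094) = 0.006819.
d = 0.225673 + 0.006819 = 0.232492.
Under a molecular clock d = 2μt, so t = d/(2μ) = 0.232492 / (2 × 0.013) = 8.94 Myr.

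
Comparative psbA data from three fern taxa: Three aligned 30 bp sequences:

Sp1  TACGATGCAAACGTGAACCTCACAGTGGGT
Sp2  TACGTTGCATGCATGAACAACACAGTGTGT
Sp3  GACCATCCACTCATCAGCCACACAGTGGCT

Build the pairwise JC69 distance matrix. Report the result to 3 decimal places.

Sp1–Sp2: 7/30 sites differ → p ≈ 0.233333, d = −0.75 ln(1 − 0.311111) = 0.279506 ≈ 0.280.
Sp1–Sp3: 10/30 sites differ → p ≈ 0.333333, d = −0.75 ln(1 − 0.444444) = 0.440839 ≈ 0.441.
Sp2–Sp3: 11/30 sites differ → p ≈ 0.366667, d = −0.75 ln(1 − 0.488889) = 0.503376 ≈ 0.503.

d(Sp1,Sp2) = 0.280, d(Sp1,Sp3) = 0.441, d(Sp2,Sp3) = 0.503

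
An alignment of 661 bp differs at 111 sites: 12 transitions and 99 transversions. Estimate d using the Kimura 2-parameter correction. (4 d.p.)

0.1920

P = 12/661 ≈ 0.018154 and Q = 99/661 ≈ 0.149773.
Under the Kimura two-parameter model, d = −½ ln(1 − 2P − Q) − ¼ ln(1 − 2Q).
1 − 2P − Q = 0.813919, giving −½ ln(0.813919) = 0.102947.
1 − 2Q = 0.700454, giving −¼ ln(0.700454) = 0.089007.
d = 0.102947 + 0.089007 = 0.191954.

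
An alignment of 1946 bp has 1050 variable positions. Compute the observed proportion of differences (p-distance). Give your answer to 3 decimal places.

0.540

p = 1050/1946 = 0.539568… ≈ 0.540 (to 3 d.p.).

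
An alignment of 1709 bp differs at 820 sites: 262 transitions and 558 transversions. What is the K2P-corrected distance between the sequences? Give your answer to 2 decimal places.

P = 262/1709 ≈ 0.153306 and Q = 558/1709 ≈ 0.326507.
Under the Kimura two-parameter model, d = −½ ln(1 − 2P − Q) − ¼ ln(1 − 2Q).
1 − 2P − Q = 0.366881, giving −½ ln(0.366881) = 0.501359.
1 − 2Q = 0.346986, giving −¼ ln(0.346986) = 0.264618.
d = 0.501359 + 0.264618 = 0.765977.

0.77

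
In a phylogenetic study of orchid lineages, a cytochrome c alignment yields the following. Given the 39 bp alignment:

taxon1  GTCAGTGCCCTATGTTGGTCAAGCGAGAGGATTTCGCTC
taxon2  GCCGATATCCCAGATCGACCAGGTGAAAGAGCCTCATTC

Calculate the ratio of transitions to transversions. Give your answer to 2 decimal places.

Transitions are A↔G and C↔T; transversions are all other mismatches.
Transitions: 19. Transversions: 1.
R = 19/1 = 19.00.

19.00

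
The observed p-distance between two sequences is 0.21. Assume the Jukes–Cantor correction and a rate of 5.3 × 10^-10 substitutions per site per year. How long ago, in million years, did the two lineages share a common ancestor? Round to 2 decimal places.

232.43

d = −(3/4) ln(1 − 4p/3) = −0.75 ln(1 − 0.28) = −0.75 ln(0.72)
  = −0.75 × (-0.328504) = 0.246378 substitutions/site.
Under a molecular clock d = 2μt, so t = d/(2μ) = 0.246378 / (2 × 5.3 × 10^-10) = 232.43 million years.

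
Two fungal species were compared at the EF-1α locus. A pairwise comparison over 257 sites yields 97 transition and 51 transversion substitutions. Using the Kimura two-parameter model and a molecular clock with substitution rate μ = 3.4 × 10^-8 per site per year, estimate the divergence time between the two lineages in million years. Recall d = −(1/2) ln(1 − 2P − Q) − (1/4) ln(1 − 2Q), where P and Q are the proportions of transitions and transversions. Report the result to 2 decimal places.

P = 97/257 ≈ 0.377432 and Q = 51/257 ≈ 0.198444.
Under the Kimura two-parameter model, d = −½ ln(1 − 2P − Q) − ¼ ln(1 − 2Q).
1 − 2P − Q = 0.046692, giving −½ ln(0.046692) = 1.532091.
1 − 2Q = 0.603112, giving −¼ ln(0.603112) = 0.126413.
d = 1.532091 + 0.126413 = 1.658504.
Under a molecular clock d = 2μt, so t = d/(2μ) = 1.658504 / (2 × 3.4 × 10^-8) = 24.39 million years.

24.39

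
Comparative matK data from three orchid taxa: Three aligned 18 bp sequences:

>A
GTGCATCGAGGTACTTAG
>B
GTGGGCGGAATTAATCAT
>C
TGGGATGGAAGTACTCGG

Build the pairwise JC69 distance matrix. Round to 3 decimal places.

d(A,B) = 0.824, d(A,C) = 0.548, d(B,C) = 0.673

A–B: 9/18 sites differ → p = 0.5, d = −0.75 ln(1 − 0.666667) = 0.823960 ≈ 0.824.
A–C: 7/18 sites differ → p ≈ 0.388889, d = −0.75 ln(1 − 0.518519) = 0.548166 ≈ 0.548.
B–C: 8/18 sites differ → p ≈ 0.444444, d = −0.75 ln(1 − 0.592592) = 0.673455 ≈ 0.673.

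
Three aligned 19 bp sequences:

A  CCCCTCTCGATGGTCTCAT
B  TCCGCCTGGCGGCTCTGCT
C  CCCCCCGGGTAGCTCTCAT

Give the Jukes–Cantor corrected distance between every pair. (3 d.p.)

d(A,B) = 0.749, d(A,C) = 0.410, d(B,C) = 0.507

A–B: 9/19 sites differ → p ≈ 0.473684, d = −0.75 ln(1 − 0.631579) = 0.748897 ≈ 0.749.
A–C: 6/19 sites differ → p ≈ 0.315789, d = −0.75 ln(1 − 0.421052) = 0.409907 ≈ 0.410.
B–C: 7/19 sites differ → p ≈ 0.368421, d = −0.75 ln(1 − 0.491228) = 0.506816 ≈ 0.507.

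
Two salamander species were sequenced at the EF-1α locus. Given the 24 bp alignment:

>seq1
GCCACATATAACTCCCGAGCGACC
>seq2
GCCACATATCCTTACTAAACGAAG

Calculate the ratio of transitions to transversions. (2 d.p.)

0.80

Transitions are A↔G and C↔T; transversions are all other mismatches.
Transitions: 4. Transversions: 5.
R = 4/5 = 0.80.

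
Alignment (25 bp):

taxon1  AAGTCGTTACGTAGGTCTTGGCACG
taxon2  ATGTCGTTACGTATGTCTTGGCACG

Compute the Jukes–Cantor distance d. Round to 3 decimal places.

The sequences differ at 2 of 25 sites (2, 14), so p = 2/25 = 0.08.
d = −(3/4) ln(1 − 4p/3) = −0.75 ln(1 − 0.106667) = −0.75 ln(0.893333)
  = −0.75 × (-0.112796) = 0.084597 substitutions/site.

0.085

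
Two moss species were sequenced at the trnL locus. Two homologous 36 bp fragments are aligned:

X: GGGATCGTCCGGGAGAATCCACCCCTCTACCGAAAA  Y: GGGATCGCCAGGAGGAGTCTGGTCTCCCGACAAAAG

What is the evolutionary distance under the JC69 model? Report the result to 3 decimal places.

0.673

The sequences differ at 16 of 36 sites, so p = 16/36 ≈ 0.444444.
d = −(3/4) ln(1 − 4p/3) = −0.75 ln(1 − 0.592592) = −0.75 ln(0.407408)
  = −0.75 × (-0.897940) = 0.673455 substitutions/site.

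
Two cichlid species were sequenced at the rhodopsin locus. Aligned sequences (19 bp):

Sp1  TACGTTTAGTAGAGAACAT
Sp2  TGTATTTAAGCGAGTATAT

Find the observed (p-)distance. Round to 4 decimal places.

0.4211

The sequences differ at 8 of 19 positions (sites 2, 3, 4, 9, 10, 11, 15, 17).
p = 8/19 = 0.421052… ≈ 0.4211 (to 4 d.p.).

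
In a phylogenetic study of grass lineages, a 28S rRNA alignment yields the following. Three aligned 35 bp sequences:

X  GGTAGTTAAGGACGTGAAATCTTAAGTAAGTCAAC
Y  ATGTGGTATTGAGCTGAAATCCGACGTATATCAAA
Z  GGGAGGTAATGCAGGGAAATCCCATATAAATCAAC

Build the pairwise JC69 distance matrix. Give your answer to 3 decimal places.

d(X,Y) = 0.635, d(X,Z) = 0.407, d(Y,Z) = 0.513

X–Y: 15/35 sites differ → p ≈ 0.428571, d = −0.75 ln(1 − 0.571428) = 0.635472 ≈ 0.635.
X–Z: 11/35 sites differ → p ≈ 0.314286, d = −0.75 ln(1 − 0.419048) = 0.407315 ≈ 0.407.
Y–Z: 13/35 sites differ → p ≈ 0.371429, d = −0.75 ln(1 − 0.495239) = 0.512753 ≈ 0.513.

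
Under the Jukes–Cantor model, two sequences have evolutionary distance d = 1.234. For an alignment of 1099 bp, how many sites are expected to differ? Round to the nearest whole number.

Invert JC69: p = (3/4)(1 − e^(−4d/3)) = 0.75 × (1 − e^(-1.645333)) = 0.75 × (1 − 0.192948) = 0.605289.
Expected differing sites = pL ≈ 0.605289 × 1099 = 665.212611 ≈ 665.

665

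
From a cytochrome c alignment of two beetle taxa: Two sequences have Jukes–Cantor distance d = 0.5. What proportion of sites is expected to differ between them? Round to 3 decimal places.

p = (3/4)(1 − e^(−4d/3)) = 0.75 × (1 − e^(-0.666667)) = 0.75 × (1 − 0.513417) = 0.364937.

0.365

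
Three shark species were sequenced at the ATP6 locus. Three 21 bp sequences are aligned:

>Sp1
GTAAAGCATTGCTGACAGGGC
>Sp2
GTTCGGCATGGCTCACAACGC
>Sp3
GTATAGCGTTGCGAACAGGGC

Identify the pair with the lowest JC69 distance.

Sp1 and Sp3

Sp1–Sp2: 7/21 differ, p = 0.333, d = 0.441.
Sp1–Sp3: 4/21 differ, p = 0.190, d = 0.220.
Sp2–Sp3: 9/21 differ, p = 0.429, d = 0.635.
The smallest distance is between Sp1 and Sp3.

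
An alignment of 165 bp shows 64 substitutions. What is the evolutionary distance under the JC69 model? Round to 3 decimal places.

p = 64/165 ≈ 0.387879.
d = −(3/4) ln(1 − 4p/3) = −0.75 ln(1 − 0.517172) = −0.75 ln(0.482828)
  = −0.75 × (-0.728095) = 0.546071 substitutions/site.

0.546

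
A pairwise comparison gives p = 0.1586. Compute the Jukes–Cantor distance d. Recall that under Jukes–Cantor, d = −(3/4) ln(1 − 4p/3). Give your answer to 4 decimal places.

d = −(3/4) ln(1 − 4p/3) = −0.75 ln(1 − 0.211467) = −0.75 ln(0.788533)
  = −0.75 × (-0.237581) = 0.178186 substitutions/site.

0.1782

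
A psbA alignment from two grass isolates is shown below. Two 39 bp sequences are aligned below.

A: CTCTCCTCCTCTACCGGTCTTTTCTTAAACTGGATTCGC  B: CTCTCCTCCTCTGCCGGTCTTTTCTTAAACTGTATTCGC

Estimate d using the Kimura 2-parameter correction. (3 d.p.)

0.053

Of 39 sites, 1 differences are transitions and 1 are transversions, so P = 1/39 ≈ 0.025641 and Q = 1/39 ≈ 0.025641.
Under the Kimura two-parameter model, d = −½ ln(1 − 2P − Q) − ¼ ln(1 − 2Q).
1 − 2P − Q = 0.923077, giving −½ ln(0.923077) = 0.040021.
1 − 2Q = 0.948718, giving −¼ ln(0.948718) = 0.013161.
d = 0.040021 + 0.013161 = 0.053182.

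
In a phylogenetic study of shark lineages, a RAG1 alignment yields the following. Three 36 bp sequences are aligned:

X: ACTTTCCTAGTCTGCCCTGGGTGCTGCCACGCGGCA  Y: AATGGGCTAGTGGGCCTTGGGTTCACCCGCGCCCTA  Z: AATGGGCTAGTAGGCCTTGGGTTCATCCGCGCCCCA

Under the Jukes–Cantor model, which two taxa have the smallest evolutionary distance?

X–Y: 14/36 differ, p = 0.389, d = 0.548.
X–Z: 13/36 differ, p = 0.361, d = 0.493.
Y–Z: 3/36 differ, p = 0.083, d = 0.088.
The smallest distance is between Y and Z.

Y and Z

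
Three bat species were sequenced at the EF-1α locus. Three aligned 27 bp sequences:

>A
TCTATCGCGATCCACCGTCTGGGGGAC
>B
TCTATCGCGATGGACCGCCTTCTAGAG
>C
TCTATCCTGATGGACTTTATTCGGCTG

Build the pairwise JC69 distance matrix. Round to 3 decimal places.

A–B: 8/27 sites differ → p ≈ 0.296296, d = −0.75 ln(1 − 0.395061) = 0.376971 ≈ 0.377.
A–C: 12/27 sites differ → p ≈ 0.444444, d = −0.75 ln(1 − 0.592592) = 0.673455 ≈ 0.673.
B–C: 10/27 sites differ → p ≈ 0.37037, d = −0.75 ln(1 − 0.493827) = 0.510658 ≈ 0.511.

d(A,B) = 0.377, d(A,C) = 0.673, d(B,C) = 0.511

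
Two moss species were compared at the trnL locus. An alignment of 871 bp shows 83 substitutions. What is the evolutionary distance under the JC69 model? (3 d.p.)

0.102

p = 83/871 ≈ 0.095293.
d = −(3/4) ln(1 − 4p/3) = −0.75 ln(1 − 0.127057) = −0.75 ln(0.872943)
  = −0.75 × (-0.135885) = 0.101914 substitutions/site.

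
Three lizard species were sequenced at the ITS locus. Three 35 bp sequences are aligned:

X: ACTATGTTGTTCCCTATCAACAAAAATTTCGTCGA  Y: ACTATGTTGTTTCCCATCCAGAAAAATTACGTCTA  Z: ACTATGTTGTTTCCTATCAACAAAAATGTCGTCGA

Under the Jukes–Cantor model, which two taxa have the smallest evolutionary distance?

X and Z

X–Y: 6/35 differ, p = 0.171, d = 0.195.
X–Z: 2/35 differ, p = 0.057, d = 0.059.
Y–Z: 6/35 differ, p = 0.171, d = 0.195.
The smallest distance is between X and Z.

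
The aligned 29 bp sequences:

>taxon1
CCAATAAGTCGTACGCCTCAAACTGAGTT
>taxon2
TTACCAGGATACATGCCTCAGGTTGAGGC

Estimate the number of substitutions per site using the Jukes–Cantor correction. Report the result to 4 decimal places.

0.8776

The sequences differ at 15 of 29 sites, so p = 15/29 ≈ 0.517241.
d = −(3/4) ln(1 − 4p/3) = −0.75 ln(1 − 0.689655) = −0.75 ln(0.310345)
  = −0.75 × (-1.170071) = 0.877553 substitutions/site.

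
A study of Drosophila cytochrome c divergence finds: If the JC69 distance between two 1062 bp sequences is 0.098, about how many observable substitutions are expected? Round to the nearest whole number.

98

Invert JC69: p = (3/4)(1 − e^(−4d/3)) = 0.75 × (1 − e^(-0.130667)) = 0.75 × (1 − 0.877510) = 0.091868.
Expected differing sites = pL ≈ 0.091868 × 1062 = 97.563816 ≈ 98.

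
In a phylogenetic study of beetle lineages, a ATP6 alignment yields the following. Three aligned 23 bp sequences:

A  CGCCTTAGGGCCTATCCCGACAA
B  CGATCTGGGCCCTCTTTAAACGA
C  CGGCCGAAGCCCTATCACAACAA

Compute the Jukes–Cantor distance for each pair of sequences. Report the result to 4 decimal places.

d(A,B) = 0.7614, d(A,C) = 0.3904, d(B,C) = 0.6501

A–B: 11/23 sites differ → p ≈ 0.478261, d = −0.75 ln(1 − 0.637681) = 0.761423 ≈ 0.7614.
A–C: 7/23 sites differ → p ≈ 0.304348, d = −0.75 ln(1 − 0.405797) = 0.390401 ≈ 0.3904.
B–C: 10/23 sites differ → p ≈ 0.434783, d = −0.75 ln(1 − 0.579711) = 0.650110 ≈ 0.6501.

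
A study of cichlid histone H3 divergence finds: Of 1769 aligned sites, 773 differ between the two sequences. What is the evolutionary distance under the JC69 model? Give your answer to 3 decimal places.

0.655

p = 773/1769 ≈ 0.43697.
d = −(3/4) ln(1 − 4p/3) = −0.75 ln(1 − 0.582627) = −0.75 ln(0.417373)
  = −0.75 × (-0.873775) = 0.655331 substitutions/site.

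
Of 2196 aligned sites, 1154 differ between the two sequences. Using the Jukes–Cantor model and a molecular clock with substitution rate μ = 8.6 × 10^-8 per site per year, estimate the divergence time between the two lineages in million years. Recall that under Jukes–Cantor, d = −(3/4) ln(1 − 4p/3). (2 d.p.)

5.26

p = 1154/2196 ≈ 0.525501.
d = −(3/4) ln(1 − 4p/3) = −0.75 ln(1 − 0.700668) = −0.75 ln(0.299332)
  = −0.75 × (-1.206202) = 0.904652 substitutions/site.
Under a molecular clock d = 2μt, so t = d/(2μ) = 0.904652 / (2 × 8.6 × 10^-8) = 5.26 million years.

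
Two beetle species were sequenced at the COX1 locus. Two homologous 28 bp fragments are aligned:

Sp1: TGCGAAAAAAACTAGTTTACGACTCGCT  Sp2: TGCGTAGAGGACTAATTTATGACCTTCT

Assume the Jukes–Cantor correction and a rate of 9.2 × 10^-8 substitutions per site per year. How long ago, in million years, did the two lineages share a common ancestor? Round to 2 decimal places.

2.28

The sequences differ at 9 of 28 sites (5, 7, 9, 10, 15, 20, 24, 25, 26), so p = 9/28 ≈ 0.321429.
d = −(3/4) ln(1 − 4p/3) = −0.75 ln(1 − 0.428572) = −0.75 ln(0.571428)
  = −0.75 × (-0.559617) = 0.419713 substitutions/site.
Under a molecular clock d = 2μt, so t = d/(2μ) = 0.419713 / (2 × 9.2 × 10^-8) = 2.28 million years.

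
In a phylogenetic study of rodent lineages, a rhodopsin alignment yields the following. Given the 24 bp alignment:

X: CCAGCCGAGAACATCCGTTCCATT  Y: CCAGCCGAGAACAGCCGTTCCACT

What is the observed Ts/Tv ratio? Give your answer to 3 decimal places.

Transitions are A↔G and C↔T; transversions are all other mismatches.
Transitions: 1. Transversions: 1.
R = 1/1 = 1.000.

1.000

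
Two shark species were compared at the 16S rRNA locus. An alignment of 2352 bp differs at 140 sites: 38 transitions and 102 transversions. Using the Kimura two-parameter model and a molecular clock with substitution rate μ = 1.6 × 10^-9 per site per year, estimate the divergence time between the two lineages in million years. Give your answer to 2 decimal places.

P = 38/2352 ≈ 0.016156 and Q = 102/2352 ≈ 0.043367.
Under the Kimura two-parameter model, d = −½ ln(1 − 2P − Q) − ¼ ln(1 − 2Q).
1 − 2P − Q = 0.924321, giving −½ ln(0.924321) = 0.039348.
1 − 2Q = 0.913266, giving −¼ ln(0.913266) = 0.022682.
d = 0.039348 + 0.022682 = 0.062030.
Under a molecular clock d = 2μt, so t = d/(2μ) = 0.062030 / (2 × 1.6 × 10^-9) = 19.38 million years.

19.38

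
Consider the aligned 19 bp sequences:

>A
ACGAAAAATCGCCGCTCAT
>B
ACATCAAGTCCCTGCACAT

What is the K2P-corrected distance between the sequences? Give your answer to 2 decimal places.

0.51

Of 19 sites, 3 differences are transitions and 4 are transversions, so P = 3/19 ≈ 0.157895 and Q = 4/19 ≈ 0.210526.
Under the Kimura two-parameter model, d = −½ ln(1 − 2P − Q) − ¼ ln(1 − 2Q).
1 − 2P − Q = 0.473684, giving −½ ln(0.473684) = 0.373607.
1 − 2Q = 0.578948, giving −¼ ln(0.578948) = 0.136636.
d = 0.373607 + 0.136636 = 0.510243.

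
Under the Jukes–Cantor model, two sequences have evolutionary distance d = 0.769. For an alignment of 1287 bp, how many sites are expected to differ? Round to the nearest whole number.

619

Invert JC69: p = (3/4)(1 − e^(−4d/3)) = 0.75 × (1 − e^(-1.025333)) = 0.75 × (1 − 0.358677) = 0.480992.
Expected differing sites = pL ≈ 0.480992 × 1287 = 619.036704 ≈ 619.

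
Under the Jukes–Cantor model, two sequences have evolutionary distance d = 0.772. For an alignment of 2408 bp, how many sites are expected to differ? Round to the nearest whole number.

1161

Invert JC69: p = (3/4)(1 − e^(−4d/3)) = 0.75 × (1 − e^(-1.029333)) = 0.75 × (1 − 0.357245) = 0.482066.
Expected differing sites = pL ≈ 0.482066 × 2408 = 1160.814928 ≈ 1161.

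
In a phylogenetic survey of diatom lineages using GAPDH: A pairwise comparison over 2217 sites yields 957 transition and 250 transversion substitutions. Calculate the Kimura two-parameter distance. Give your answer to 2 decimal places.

P = 957/2217 ≈ 0.431664 and Q = 250/2217 ≈ 0.112765.
Under the Kimura two-parameter model, d = −½ ln(1 − 2P − Q) − ¼ ln(1 − 2Q).
1 − 2P − Q = 0.023907, giving −½ ln(0.023907) = 1.866792.
1 − 2Q = 0.77447, giving −¼ ln(0.77447) = 0.063894.
d = 1.866792 + 0.063894 = 1.930686.

1.93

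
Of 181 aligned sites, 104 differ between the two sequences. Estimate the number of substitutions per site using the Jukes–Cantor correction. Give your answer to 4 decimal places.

p = 104/181 ≈ 0.574586.
d = −(3/4) ln(1 − 4p/3) = −0.75 ln(1 − 0.766115) = −0.75 ln(0.233885)
  = −0.75 × (-1.452926) = 1.089695 substitutions/site.

1.0897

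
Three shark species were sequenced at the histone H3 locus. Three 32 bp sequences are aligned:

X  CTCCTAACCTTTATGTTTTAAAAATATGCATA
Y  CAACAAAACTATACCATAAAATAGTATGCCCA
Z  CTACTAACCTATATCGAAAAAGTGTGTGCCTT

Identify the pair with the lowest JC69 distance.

Y and Z

X–Y: 14/32 differ, p = 0.438, d = 0.657.
X–Z: 13/32 differ, p = 0.406, d = 0.585.
Y–Z: 11/32 differ, p = 0.344, d = 0.460.
The smallest distance is between Y and Z.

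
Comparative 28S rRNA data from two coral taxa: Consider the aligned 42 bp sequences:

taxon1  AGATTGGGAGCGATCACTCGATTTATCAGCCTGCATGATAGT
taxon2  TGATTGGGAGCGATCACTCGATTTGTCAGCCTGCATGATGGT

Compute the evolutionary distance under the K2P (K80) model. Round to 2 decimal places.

Of 42 sites, 2 differences are transitions and 1 are transversions, so P = 2/42 ≈ 0.047619 and Q = 1/42 ≈ 0.02381.
Under the Kimura two-parameter model, d = −½ ln(1 − 2P − Q) − ¼ ln(1 − 2Q).
1 − 2P − Q = 0.880952, giving −½ ln(0.880952) = 0.063376.
1 − 2Q = 0.95238, giving −¼ ln(0.95238) = 0.012198.
d = 0.063376 + 0.012198 = 0.075574.

0.08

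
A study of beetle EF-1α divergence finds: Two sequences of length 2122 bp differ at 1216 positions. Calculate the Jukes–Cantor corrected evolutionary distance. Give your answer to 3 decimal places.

p = 1216/2122 ≈ 0.573044.
d = −(3/4) ln(1 − 4p/3) = −0.75 ln(1 − 0.764059) = −0.75 ln(0.235941)
  = −0.75 × (-1.444174) = 1.083131 substitutions/site.

1.083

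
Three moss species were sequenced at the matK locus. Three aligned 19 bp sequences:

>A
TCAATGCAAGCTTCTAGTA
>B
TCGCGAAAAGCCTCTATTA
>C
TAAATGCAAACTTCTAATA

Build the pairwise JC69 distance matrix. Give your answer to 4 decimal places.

d(A,B) = 0.5068, d(A,C) = 0.1773, d(B,C) = 0.7489

A–B: 7/19 sites differ → p ≈ 0.368421, d = −0.75 ln(1 − 0.491228) = 0.506816 ≈ 0.5068.
A–C: 3/19 sites differ → p ≈ 0.157895, d = −0.75 ln(1 − 0.210527) = 0.177292 ≈ 0.1773.
B–C: 9/19 sites differ → p ≈ 0.473684, d = −0.75 ln(1 − 0.631579) = 0.748897 ≈ 0.7489.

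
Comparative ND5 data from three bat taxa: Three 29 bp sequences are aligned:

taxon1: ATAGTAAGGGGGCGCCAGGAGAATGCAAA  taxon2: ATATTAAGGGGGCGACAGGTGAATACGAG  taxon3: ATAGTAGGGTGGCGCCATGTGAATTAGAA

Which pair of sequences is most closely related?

taxon1 and taxon2

taxon1–taxon2: 6/29 differ, p = 0.207, d = 0.242.
taxon1–taxon3: 7/29 differ, p = 0.241, d = 0.291.
taxon2–taxon3: 8/29 differ, p = 0.276, d = 0.344.
The smallest distance is between taxon1 and taxon2.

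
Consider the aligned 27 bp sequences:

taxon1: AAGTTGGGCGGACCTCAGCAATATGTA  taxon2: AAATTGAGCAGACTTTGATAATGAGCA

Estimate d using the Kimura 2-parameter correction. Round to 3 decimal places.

0.771

Of 27 sites, 10 differences are transitions and 1 are transversions, so P = 10/27 ≈ 0.37037 and Q = 1/27 ≈ 0.037037.
Under the Kimura two-parameter model, d = −½ ln(1 − 2P − Q) − ¼ ln(1 − 2Q).
1 − 2P − Q = 0.222223, giving −½ ln(0.222223) = 0.752037.
1 − 2Q = 0.925926, giving −¼ ln(0.925926) = 0.019240.
d = 0.752037 + 0.019240 = 0.771277.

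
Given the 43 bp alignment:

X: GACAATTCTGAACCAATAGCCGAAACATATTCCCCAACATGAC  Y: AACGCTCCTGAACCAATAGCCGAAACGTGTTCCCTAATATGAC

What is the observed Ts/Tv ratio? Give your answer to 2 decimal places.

7.00

Transitions are A↔G and C↔T; transversions are all other mismatches.
Transitions: 7. Transversions: 1.
R = 7/1 = 7.00.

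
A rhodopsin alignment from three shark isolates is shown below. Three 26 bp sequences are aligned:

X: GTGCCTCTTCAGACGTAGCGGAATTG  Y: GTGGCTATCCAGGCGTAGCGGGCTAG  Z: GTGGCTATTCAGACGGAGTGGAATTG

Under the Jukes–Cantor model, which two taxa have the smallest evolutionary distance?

X and Z

X–Y: 7/26 differ, p = 0.269, d = 0.334.
X–Z: 4/26 differ, p = 0.154, d = 0.172.
Y–Z: 7/26 differ, p = 0.269, d = 0.334.
The smallest distance is between X and Z.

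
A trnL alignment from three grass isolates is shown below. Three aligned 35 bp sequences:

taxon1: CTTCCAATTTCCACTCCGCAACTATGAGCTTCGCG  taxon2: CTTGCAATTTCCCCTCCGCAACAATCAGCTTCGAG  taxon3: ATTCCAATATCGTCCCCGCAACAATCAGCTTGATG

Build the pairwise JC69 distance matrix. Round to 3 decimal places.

taxon1–taxon2: 5/35 sites differ → p ≈ 0.142857, d = −0.75 ln(1 − 0.190476) = 0.158482 ≈ 0.158.
taxon1–taxon3: 10/35 sites differ → p ≈ 0.285714, d = −0.75 ln(1 − 0.380952) = 0.359679 ≈ 0.360.
taxon2–taxon3: 9/35 sites differ → p ≈ 0.257143, d = −0.75 ln(1 − 0.342857) = 0.314890 ≈ 0.315.

d(taxon1,taxon2) = 0.158, d(taxon1,taxon3) = 0.360, d(taxon2,taxon3) = 0.315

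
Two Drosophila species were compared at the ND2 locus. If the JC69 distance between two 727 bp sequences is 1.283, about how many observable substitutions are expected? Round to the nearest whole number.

447

Invert JC69: p = (3/4)(1 − e^(−4d/3)) = 0.75 × (1 − e^(-1.710667)) = 0.75 × (1 − 0.180745) = 0.614441.
Expected differing sites = pL ≈ 0.614441 × 727 = 446.698607 ≈ 447.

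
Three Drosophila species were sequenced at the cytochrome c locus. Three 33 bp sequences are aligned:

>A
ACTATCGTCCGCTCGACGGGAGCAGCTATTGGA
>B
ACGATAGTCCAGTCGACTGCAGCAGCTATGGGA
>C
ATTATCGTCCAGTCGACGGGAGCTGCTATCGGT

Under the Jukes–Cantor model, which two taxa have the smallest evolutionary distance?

A and C

A–B: 7/33 differ, p = 0.212, d = 0.249.
A–C: 6/33 differ, p = 0.182, d = 0.208.
B–C: 8/33 differ, p = 0.242, d = 0.293.
The smallest distance is between A and C.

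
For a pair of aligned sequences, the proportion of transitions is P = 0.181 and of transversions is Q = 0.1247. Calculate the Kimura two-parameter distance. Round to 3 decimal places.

Under the Kimura two-parameter model, d = −½ ln(1 − 2P − Q) − ¼ ln(1 − 2Q).
1 − 2P − Q = 0.5133, giving −½ ln(0.5133) = 0.333447.
1 − 2Q = 0.7506, giving −¼ ln(0.7506) = 0.071721.
d = 0.333447 + 0.071721 = 0.405168.

0.405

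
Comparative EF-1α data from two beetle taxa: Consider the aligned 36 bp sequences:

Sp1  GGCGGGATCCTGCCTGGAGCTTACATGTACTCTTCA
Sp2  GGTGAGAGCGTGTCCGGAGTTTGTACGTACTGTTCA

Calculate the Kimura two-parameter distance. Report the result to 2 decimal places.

Of 36 sites, 8 differences are transitions and 3 are transversions, so P = 8/36 ≈ 0.222222 and Q = 3/36 ≈ 0.083333.
Under the Kimura two-parameter model, d = −½ ln(1 − 2P − Q) − ¼ ln(1 − 2Q).
1 − 2P − Q = 0.472223, giving −½ ln(0.472223) = 0.375152.
1 − 2Q = 0.833334, giving −¼ ln(0.833334) = 0.045580.
d = 0.375152 + 0.045580 = 0.420732.

0.42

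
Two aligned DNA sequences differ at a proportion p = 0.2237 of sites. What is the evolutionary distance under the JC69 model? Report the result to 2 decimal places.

0.27

d = −(3/4) ln(1 − 4p/3) = −0.75 ln(1 − 0.298267) = −0.75 ln(0.701733)
  = −0.75 × (-0.354202) = 0.265652 substitutions/site.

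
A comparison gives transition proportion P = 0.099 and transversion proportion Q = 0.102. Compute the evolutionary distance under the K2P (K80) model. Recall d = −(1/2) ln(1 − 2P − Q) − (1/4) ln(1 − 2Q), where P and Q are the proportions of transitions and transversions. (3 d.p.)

Under the Kimura two-parameter model, d = −½ ln(1 − 2P − Q) − ¼ ln(1 − 2Q).
1 − 2P − Q = 0.7, giving −½ ln(0.7) = 0.178337.
1 − 2Q = 0.796, giving −¼ ln(0.796) = 0.057039.
d = 0.178337 + 0.057039 = 0.235376.

0.235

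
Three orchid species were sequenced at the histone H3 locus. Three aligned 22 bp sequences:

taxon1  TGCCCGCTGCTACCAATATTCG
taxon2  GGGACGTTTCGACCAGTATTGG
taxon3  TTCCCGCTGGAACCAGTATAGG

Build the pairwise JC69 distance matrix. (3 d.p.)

d(taxon1,taxon2) = 0.497, d(taxon1,taxon3) = 0.339, d(taxon2,taxon3) = 0.591

taxon1–taxon2: 8/22 sites differ → p ≈ 0.363636, d = −0.75 ln(1 − 0.484848) = 0.497470 ≈ 0.497.
taxon1–taxon3: 6/22 sites differ → p ≈ 0.272727, d = −0.75 ln(1 − 0.363636) = 0.338988 ≈ 0.339.
taxon2–taxon3: 9/22 sites differ → p ≈ 0.409091, d = −0.75 ln(1 − 0.545455) = 0.591344 ≈ 0.591.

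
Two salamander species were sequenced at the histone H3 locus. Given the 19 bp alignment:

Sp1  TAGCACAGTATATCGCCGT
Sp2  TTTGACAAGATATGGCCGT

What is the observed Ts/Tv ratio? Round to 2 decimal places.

Transitions are A↔G and C↔T; transversions are all other mismatches.
Transitions: 1. Transversions: 5.
R = 1/5 = 0.20.

0.20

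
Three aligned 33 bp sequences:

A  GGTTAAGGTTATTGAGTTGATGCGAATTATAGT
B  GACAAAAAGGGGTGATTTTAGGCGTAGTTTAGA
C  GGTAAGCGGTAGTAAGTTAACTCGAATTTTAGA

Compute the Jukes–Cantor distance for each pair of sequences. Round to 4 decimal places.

d(A,B) = 0.7798, d(A,C) = 0.4408, d(B,C) = 0.6254

A–B: 16/33 sites differ → p ≈ 0.484848, d = −0.75 ln(1 − 0.646464) = 0.779827 ≈ 0.7798.
A–C: 11/33 sites differ → p ≈ 0.333333, d = −0.75 ln(1 − 0.444444) = 0.440839 ≈ 0.4408.
B–C: 14/33 sites differ → p ≈ 0.424242, d = −0.75 ln(1 − 0.565656) = 0.625439 ≈ 0.6254.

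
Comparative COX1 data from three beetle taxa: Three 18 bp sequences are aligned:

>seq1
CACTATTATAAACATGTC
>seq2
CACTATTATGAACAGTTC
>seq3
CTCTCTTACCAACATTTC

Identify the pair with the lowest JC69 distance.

seq1 and seq2

seq1–seq2: 3/18 differ, p = 0.167, d = 0.188.
seq1–seq3: 5/18 differ, p = 0.278, d = 0.347.
seq2–seq3: 5/18 differ, p = 0.278, d = 0.347.
The smallest distance is between seq1 and seq2.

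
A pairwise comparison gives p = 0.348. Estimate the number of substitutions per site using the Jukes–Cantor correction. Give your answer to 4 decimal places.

0.4677

d = −(3/4) ln(1 − 4p/3) = −0.75 ln(1 − 0.464) = −0.75 ln(0.536)
  = −0.75 × (-0.623621) = 0.467716 substitutions/site.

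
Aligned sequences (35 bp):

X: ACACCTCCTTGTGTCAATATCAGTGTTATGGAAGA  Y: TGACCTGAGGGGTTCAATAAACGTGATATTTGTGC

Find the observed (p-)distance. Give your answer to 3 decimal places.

The sequences differ at 17 of 35 positions.
p = 17/35 = 0.485714… ≈ 0.486 (to 3 d.p.).

0.486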